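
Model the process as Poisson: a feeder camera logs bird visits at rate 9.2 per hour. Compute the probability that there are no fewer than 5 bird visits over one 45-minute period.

0.8177

Over the interval, μ = 9.2 × 0.75 = 6.9 (a 45-minute period = 0.75 hours).
P(N ≥ 5) = 1 − P(N ≤ 4) = 1 − Σ_{j=0}^{4} e^(−μ) μ^j/j! ≈ 0.8177.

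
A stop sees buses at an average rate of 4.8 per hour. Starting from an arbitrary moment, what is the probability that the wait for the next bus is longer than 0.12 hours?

0.5621

The wait for the next event is exponential with rate λ = 4.8 per hour.
P(T > 0.12) = e^(−λt) = e^(−4.8 × 0.12) = e^(−0.576) ≈ 0.5621.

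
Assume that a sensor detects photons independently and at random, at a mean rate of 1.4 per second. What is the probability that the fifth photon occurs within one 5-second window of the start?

Over the interval, μ = 1.4 × 5 = 7 (a 5-second window = 5 seconds).
The fifth arrival falls in the interval iff at least 5 events occur there: P(S_5 ≤ t) = P(N ≥ 5) = 1 − P(N ≤ 4) ≈ 0.8270.

0.8270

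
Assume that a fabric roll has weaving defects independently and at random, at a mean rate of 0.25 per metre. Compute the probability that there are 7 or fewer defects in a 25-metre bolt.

Over the interval, μ = 0.25 × 25 = 6.25 (a 25-metre bolt = 25 metres).
P(N ≤ 7) = Σ_{j=0}^{7} e^(−μ) μ^j/j! ≈ 0.7089.

0.7089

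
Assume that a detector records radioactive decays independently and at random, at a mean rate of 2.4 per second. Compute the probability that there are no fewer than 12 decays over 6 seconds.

0.7723

Over the interval, μ = 2.4 × 6 = 14.4 (6 seconds).
P(N ≥ 12) = 1 − P(N ≤ 11) = 1 − Σ_{j=0}^{11} e^(−μ) μ^j/j! ≈ 0.7723.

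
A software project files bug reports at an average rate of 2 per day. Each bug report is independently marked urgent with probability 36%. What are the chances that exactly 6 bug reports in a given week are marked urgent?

0.1474

Thinning: the bug reports that are marked urgent themselves form a Poisson process with rate 0.36 × 2 = 0.72 per day.
Over the interval, μ = 0.72 × 7 = 5.04 (a week = 7 days).
P(N = 6) = e^(−5.04) · 5.04^6/6! ≈ 0.1474.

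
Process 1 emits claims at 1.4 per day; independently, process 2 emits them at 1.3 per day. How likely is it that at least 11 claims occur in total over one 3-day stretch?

Independent Poisson processes superpose: combined rate λ = 1.4 + 1.3 = 2.7 per day.
Over the interval, μ = 2.7 × 3 = 8.1 (a 3-day stretch = 3 days).
P(N ≥ 11) = 1 − P(N ≤ 10) ≈ 0.1942.

0.1942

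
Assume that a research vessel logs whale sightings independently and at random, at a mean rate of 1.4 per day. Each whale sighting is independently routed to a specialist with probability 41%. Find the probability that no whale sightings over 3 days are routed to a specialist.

0.1787

Thinning: the whale sightings that are routed to a specialist themselves form a Poisson process with rate 0.41 × 1.4 = 0.574 per day.
Over the interval, μ = 0.574 × 3 = 1.722 (3 days).
P(N = 0) = e^(−1.722) · 1.722^0/0! ≈ 0.1787.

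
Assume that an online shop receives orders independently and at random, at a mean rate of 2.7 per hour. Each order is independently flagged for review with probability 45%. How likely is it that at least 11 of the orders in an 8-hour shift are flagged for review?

0.3820

Thinning: the orders that are flagged for review themselves form a Poisson process with rate 0.45 × 2.7 = 1.215 per hour.
Over the interval, μ = 1.215 × 8 = 9.72 (an 8-hour shift = 8 hours).
P(N ≥ 11) = 1 − P(N ≤ 10) ≈ 0.3820.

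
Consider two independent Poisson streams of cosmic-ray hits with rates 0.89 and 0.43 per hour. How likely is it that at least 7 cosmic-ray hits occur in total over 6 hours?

0.6768

Independent Poisson processes superpose: combined rate λ = 0.89 + 0.43 = 1.32 per hour.
Over the interval, μ = 1.32 × 6 = 7.92 (6 hours).
P(N ≥ 7) = 1 − P(N ≤ 6) ≈ 0.6768.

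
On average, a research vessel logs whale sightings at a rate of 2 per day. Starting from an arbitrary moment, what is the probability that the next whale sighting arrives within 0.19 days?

Inter-arrival times are exponential with rate λ = 2 per day.
P(T ≤ 0.19) = 1 − e^(−λt) = 1 − e^(−2 × 0.19) = 1 − e^(−0.38) ≈ 0.3161.

0.3161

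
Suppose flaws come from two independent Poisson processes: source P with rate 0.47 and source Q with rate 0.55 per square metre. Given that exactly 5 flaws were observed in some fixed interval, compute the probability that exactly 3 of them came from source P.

Given the total, each event is independently from source P with probability p = λ_P/(λ_P+λ_Q) = 0.47/1.02 ≈ 0.4608.
So K ~ Binomial(5, 0.47/1.02): P(K = 3) = C(5,3) · (0.47/1.02)^3 · (0.55/1.02)^2 ≈ 0.2845.

0.2845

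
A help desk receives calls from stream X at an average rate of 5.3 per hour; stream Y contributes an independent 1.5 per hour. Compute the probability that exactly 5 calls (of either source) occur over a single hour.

0.1349

Independent Poisson processes superpose: combined rate λ = 5.3 + 1.5 = 6.8 per hour.
So μ = 6.8.
P(N = 5) = e^(−6.8) · 6.8^5/5! ≈ 0.1349.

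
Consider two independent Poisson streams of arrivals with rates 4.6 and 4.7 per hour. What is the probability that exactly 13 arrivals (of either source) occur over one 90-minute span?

Independent Poisson processes superpose: combined rate λ = 4.6 + 4.7 = 9.3 per hour.
Over the interval, μ = 9.3 × 1.5 = 13.95 (a 90-minute span = 1.5 hours).
P(N = 13) = e^(−13.95) · 13.95^13/13! ≈ 0.1064.

0.1064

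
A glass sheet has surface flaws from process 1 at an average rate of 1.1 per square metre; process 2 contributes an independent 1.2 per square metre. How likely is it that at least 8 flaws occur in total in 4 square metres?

Independent Poisson processes superpose: combined rate λ = 1.1 + 1.2 = 2.3 per square metre.
Over the interval, μ = 2.3 × 4 = 9.2 (4 square metres).
P(N ≥ 8) = 1 − P(N ≤ 7) ≈ 0.6990.

0.6990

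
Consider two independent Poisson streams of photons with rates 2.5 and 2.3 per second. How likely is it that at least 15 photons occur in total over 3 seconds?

Independent Poisson processes superpose: combined rate λ = 2.5 + 2.3 = 4.8 per second.
Over the interval, μ = 4.8 × 3 = 14.4 (3 seconds).
P(N ≥ 15) = 1 − P(N ≤ 14) ≈ 0.4719.

0.4719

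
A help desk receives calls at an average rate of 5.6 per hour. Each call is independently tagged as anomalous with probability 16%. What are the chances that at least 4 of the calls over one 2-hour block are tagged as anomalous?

Thinning: the calls that are tagged as anomalous themselves form a Poisson process with rate 0.16 × 5.6 = 0.896 per hour.
Over the interval, μ = 0.896 × 2 = 1.792 (a 2-hour block = 2 hours).
P(N ≥ 4) = 1 − P(N ≤ 3) ≈ 0.1074.

0.1074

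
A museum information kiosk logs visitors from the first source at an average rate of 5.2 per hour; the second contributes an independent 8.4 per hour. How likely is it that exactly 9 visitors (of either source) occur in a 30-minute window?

Independent Poisson processes superpose: combined rate λ = 5.2 + 8.4 = 13.6 per hour.
Over the interval, μ = 13.6 × 0.5 = 6.8 (a 30-minute window = 0.5 hours).
P(N = 9) = e^(−6.8) · 6.8^9/9! ≈ 0.0954.

0.0954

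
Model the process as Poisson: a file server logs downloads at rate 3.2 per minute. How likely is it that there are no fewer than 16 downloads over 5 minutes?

0.5333

Over the interval, μ = 3.2 × 5 = 16 (5 minutes).
P(N ≥ 16) = 1 − P(N ≤ 15) = 1 − Σ_{j=0}^{15} e^(−μ) μ^j/j! ≈ 0.5333.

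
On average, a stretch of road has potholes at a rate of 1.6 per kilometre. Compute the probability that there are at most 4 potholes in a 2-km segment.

0.7806

Over the interval, μ = 1.6 × 2 = 3.2 (a 2-km segment = 2 kilometres).
P(N ≤ 4) = Σ_{j=0}^{4} e^(−μ) μ^j/j! ≈ 0.7806.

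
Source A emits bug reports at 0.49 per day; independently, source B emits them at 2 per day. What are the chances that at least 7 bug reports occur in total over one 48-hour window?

Independent Poisson processes superpose: combined rate λ = 0.49 + 2 = 2.49 per day.
Over the interval, μ = 2.49 × 2 = 4.98 (a 48-hour window = 2 days).
P(N ≥ 7) = 1 − P(N ≤ 6) ≈ 0.2349.

0.2349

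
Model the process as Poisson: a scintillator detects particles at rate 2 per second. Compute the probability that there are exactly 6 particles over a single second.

0.0120

With mean μ = 2 per second,
P(N = 6) = e^(−μ) μ^6/6! = e^(−2) · 2^6/720 ≈ 0.0120.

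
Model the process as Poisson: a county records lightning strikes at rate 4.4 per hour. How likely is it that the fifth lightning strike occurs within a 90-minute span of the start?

Over the interval, μ = 4.4 × 1.5 = 6.6 (a 90-minute span = 1.5 hours).
The fifth arrival falls in the interval iff at least 5 events occur there: P(S_5 ≤ t) = P(N ≥ 5) = 1 − P(N ≤ 4) ≈ 0.7873.

0.7873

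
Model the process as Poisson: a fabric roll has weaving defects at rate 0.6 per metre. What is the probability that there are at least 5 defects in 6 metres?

0.2936

Over the interval, μ = 0.6 × 6 = 3.6 (6 metres).
P(N ≥ 5) = 1 − P(N ≤ 4) = 1 − Σ_{j=0}^{4} e^(−μ) μ^j/j! ≈ 0.2936.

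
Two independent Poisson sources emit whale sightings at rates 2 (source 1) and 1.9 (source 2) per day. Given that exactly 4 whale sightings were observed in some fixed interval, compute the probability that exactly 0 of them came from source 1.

0.0563

Given the total, each event is independently from source 1 with probability p = λ_1/(λ_1+λ_2) = 2/3.9 ≈ 0.5128.
So K ~ Binomial(4, 2/3.9): P(K = 0) = C(4,0) · (2/3.9)^0 · (1.9/3.9)^4 ≈ 0.0563.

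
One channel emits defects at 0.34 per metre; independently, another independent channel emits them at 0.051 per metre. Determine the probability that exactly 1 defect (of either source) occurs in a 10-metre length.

Independent Poisson processes superpose: combined rate λ = 0.34 + 0.051 = 0.391 per metre.
Over the interval, μ = 0.391 × 10 = 3.91 (a 10-metre length = 10 metres).
P(N = 1) = e^(−3.91) · 3.91^1/1! ≈ 0.0784.

0.0784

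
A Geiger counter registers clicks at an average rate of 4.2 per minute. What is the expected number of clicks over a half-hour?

E[N] = λt = 4.2 × 30 = 126 (a half-hour = 30 minutes).

126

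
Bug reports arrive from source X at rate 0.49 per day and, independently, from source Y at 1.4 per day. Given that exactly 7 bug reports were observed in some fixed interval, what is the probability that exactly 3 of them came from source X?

Given the total, each event is independently from source X with probability p = λ_X/(λ_X+λ_Y) = 0.49/1.89 ≈ 0.2593.
So K ~ Binomial(7, 0.49/1.89): P(K = 3) = C(7,3) · (0.49/1.89)^3 · (1.4/1.89)^4 ≈ 0.1836.

0.1836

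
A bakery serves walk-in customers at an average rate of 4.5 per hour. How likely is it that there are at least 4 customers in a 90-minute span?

0.9042

Over the interval, μ = 4.5 × 1.5 = 6.75 (a 90-minute span = 1.5 hours).
P(N ≥ 4) = 1 − P(N ≤ 3) = 1 − Σ_{j=0}^{3} e^(−μ) μ^j/j! ≈ 0.9042.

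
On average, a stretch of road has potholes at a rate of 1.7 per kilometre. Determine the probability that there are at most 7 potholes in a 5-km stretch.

0.3856

Over the interval, μ = 1.7 × 5 = 8.5 (a 5-km stretch = 5 kilometres).
P(N ≤ 7) = Σ_{j=0}^{7} e^(−μ) μ^j/j! ≈ 0.3856.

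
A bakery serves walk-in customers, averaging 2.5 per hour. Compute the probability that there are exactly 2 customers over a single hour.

0.2565

With mean μ = 2.5 per hour,
P(N = 2) = e^(−μ) μ^2/2! = e^(−2.5) · 2.5^2/2 ≈ 0.2565.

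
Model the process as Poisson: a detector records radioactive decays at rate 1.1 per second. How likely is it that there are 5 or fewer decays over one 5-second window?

Over the interval, μ = 1.1 × 5 = 5.5 (a 5-second window = 5 seconds).
P(N ≤ 5) = Σ_{j=0}^{5} e^(−μ) μ^j/j! ≈ 0.5289.

0.5289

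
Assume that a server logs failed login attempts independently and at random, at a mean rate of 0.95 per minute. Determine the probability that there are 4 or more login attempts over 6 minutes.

0.8200

Over the interval, μ = 0.95 × 6 = 5.7 (6 minutes).
P(N ≥ 4) = 1 − P(N ≤ 3) = 1 − Σ_{j=0}^{3} e^(−μ) μ^j/j! ≈ 0.8200.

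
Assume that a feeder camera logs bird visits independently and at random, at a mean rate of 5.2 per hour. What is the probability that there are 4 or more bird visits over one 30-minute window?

0.2640

Over the interval, μ = 5.2 × 0.5 = 2.6 (a 30-minute window = 0.5 hours).
P(N ≥ 4) = 1 − P(N ≤ 3) = 1 − Σ_{j=0}^{3} e^(−μ) μ^j/j! ≈ 0.2640.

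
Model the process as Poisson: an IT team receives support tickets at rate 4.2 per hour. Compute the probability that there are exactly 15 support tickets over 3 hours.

0.0826

Over the interval, μ = 4.2 × 3 = 12.6 (3 hours).
P(N = 15) = e^(−μ) μ^15/15! = e^(−12.6) · 12.6^15/1307674368000 ≈ 0.0826.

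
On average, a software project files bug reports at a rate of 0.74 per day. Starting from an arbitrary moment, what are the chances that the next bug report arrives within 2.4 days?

Inter-arrival times are exponential with rate λ = 0.74 per day.
P(T ≤ 2.4) = 1 − e^(−λt) = 1 − e^(−0.74 × 2.4) = 1 − e^(−1.776) ≈ 0.8307.

0.8307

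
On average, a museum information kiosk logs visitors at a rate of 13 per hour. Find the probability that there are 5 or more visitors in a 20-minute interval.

Over the interval, μ = 13 × 1/3 ≈ 4.33333 (a 20-minute interval = 1/3 hours).
P(N ≥ 5) = 1 − P(N ≤ 4) = 1 − Σ_{j=0}^{4} e^(−μ) μ^j/j! ≈ 0.4360.

0.4360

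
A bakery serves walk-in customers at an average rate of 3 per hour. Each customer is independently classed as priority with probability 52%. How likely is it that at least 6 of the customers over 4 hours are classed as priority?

Thinning: the customers that are classed as priority themselves form a Poisson process with rate 0.52 × 3 = 1.56 per hour.
Over the interval, μ = 1.56 × 4 = 6.24 (4 hours).
P(N ≥ 6) = 1 − P(N ≤ 5) ≈ 0.5921.

0.5921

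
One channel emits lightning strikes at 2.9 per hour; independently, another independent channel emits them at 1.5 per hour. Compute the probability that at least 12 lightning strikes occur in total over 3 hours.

0.6668

Independent Poisson processes superpose: combined rate λ = 2.9 + 1.5 = 4.4 per hour.
Over the interval, μ = 4.4 × 3 = 13.2 (3 hours).
P(N ≥ 12) = 1 − P(N ≤ 11) ≈ 0.6668.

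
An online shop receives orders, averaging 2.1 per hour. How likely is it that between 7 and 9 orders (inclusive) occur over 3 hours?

Over the interval, μ = 2.1 × 3 = 6.3 (3 hours).
P(7 ≤ N ≤ 9) = Σ_{j=7}^{9} e^(−6.3) · 6.3^j/j! ≈ 0.3356.

0.3356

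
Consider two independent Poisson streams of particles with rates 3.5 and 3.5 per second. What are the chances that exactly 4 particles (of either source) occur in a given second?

0.0912

Independent Poisson processes superpose: combined rate λ = 3.5 + 3.5 = 7 per second.
So μ = 7.
P(N = 4) = e^(−7) · 7^4/4! ≈ 0.0912.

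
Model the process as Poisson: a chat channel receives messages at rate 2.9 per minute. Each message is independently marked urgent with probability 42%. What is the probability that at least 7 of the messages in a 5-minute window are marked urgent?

0.4082

Thinning: the messages that are marked urgent themselves form a Poisson process with rate 0.42 × 2.9 = 1.218 per minute.
Over the interval, μ = 1.218 × 5 = 6.09 (a 5-minute window = 5 minutes).
P(N ≥ 7) = 1 − P(N ≤ 6) ≈ 0.4082.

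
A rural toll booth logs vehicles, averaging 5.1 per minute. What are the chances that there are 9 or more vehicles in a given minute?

With mean μ = 5.1 per minute,
P(N ≥ 9) = 1 − P(N ≤ 8) = 1 − Σ_{j=0}^{8} e^(−μ) μ^j/j! ≈ 0.0748.

0.0748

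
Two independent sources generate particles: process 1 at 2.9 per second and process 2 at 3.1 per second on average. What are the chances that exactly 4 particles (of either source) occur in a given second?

0.1339

Independent Poisson processes superpose: combined rate λ = 2.9 + 3.1 = 6 per second.
So μ = 6.
P(N = 4) = e^(−6) · 6^4/4! ≈ 0.1339.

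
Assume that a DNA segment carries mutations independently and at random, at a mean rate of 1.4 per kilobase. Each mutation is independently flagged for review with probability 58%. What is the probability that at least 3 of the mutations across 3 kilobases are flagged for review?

0.4397

Thinning: the mutations that are flagged for review themselves form a Poisson process with rate 0.58 × 1.4 = 0.812 per kilobase.
Over the interval, μ = 0.812 × 3 = 2.436 (3 kilobases).
P(N ≥ 3) = 1 − P(N ≤ 2) ≈ 0.4397.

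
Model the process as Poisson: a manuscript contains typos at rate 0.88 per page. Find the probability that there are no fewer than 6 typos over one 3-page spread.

0.0520

Over the interval, μ = 0.88 × 3 = 2.64 (a 3-page spread = 3 pages).
P(N ≥ 6) = 1 − P(N ≤ 5) = 1 − Σ_{j=0}^{5} e^(−μ) μ^j/j! ≈ 0.0520.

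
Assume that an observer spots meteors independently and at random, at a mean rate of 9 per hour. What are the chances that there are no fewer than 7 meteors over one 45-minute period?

0.5124

Over the interval, μ = 9 × 0.75 = 6.75 (a 45-minute period = 0.75 hours).
P(N ≥ 7) = 1 − P(N ≤ 6) = 1 − Σ_{j=0}^{6} e^(−μ) μ^j/j! ≈ 0.5124.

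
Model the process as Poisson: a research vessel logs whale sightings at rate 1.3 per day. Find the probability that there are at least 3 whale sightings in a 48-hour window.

Over the interval, μ = 1.3 × 2 = 2.6 (a 48-hour window = 2 days).
P(N ≥ 3) = 1 − P(N ≤ 2) = 1 − Σ_{j=0}^{2} e^(−μ) μ^j/j! ≈ 0.4816.

0.4816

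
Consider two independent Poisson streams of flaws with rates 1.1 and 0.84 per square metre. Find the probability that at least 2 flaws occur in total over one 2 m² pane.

Independent Poisson processes superpose: combined rate λ = 1.1 + 0.84 = 1.94 per square metre.
Over the interval, μ = 1.94 × 2 = 3.88 (a 2 m² pane = 2 square metres).
P(N ≥ 2) = 1 − P(N ≤ 1) ≈ 0.8992.

0.8992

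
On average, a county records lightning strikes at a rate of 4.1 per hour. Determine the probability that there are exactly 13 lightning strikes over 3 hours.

Over the interval, μ = 4.1 × 3 = 12.3 (3 hours).
P(N = 13) = e^(−μ) μ^13/13! = e^(−12.3) · 12.3^13/6227020800 ≈ 0.1078.

0.1078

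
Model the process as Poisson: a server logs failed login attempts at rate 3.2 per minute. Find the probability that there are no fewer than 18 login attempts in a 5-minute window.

0.3407

Over the interval, μ = 3.2 × 5 = 16 (a 5-minute window = 5 minutes).
P(N ≥ 18) = 1 − P(N ≤ 17) = 1 − Σ_{j=0}^{17} e^(−μ) μ^j/j! ≈ 0.3407.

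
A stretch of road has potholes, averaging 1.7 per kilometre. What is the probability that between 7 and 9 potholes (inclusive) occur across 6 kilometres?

Over the interval, μ = 1.7 × 6 = 10.2 (6 kilometres).
P(7 ≤ N ≤ 9) = Σ_{j=7}^{9} e^(−10.2) · 10.2^j/j! ≈ 0.3151.

0.3151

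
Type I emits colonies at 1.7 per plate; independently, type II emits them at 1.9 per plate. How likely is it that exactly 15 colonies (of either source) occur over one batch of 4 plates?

0.1012

Independent Poisson processes superpose: combined rate λ = 1.7 + 1.9 = 3.6 per plate.
Over the interval, μ = 3.6 × 4 = 14.4 (a batch of 4 plates = 4 plates).
P(N = 15) = e^(−14.4) · 14.4^15/15! ≈ 0.1012.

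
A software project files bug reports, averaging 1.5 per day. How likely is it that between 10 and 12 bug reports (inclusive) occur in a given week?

Over the interval, μ = 1.5 × 7 = 10.5 (a week = 7 days).
P(10 ≤ N ≤ 12) = Σ_{j=10}^{12} e^(−10.5) · 10.5^j/j! ≈ 0.3448.

0.3448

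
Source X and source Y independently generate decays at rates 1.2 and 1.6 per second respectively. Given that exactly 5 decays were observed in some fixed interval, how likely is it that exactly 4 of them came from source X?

Given the total, each event is independently from source X with probability p = λ_X/(λ_X+λ_Y) = 1.2/2.8 ≈ 0.4286.
So K ~ Binomial(5, 1.2/2.8): P(K = 4) = C(5,4) · (1.2/2.8)^4 · (1.6/2.8)^1 ≈ 0.0964.

0.0964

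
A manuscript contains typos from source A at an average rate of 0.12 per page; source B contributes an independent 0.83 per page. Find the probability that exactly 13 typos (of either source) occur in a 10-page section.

0.0617

Independent Poisson processes superpose: combined rate λ = 0.12 + 0.83 = 0.95 per page.
Over the interval, μ = 0.95 × 10 = 9.5 (a 10-page section = 10 pages).
P(N = 13) = e^(−9.5) · 9.5^13/13! ≈ 0.0617.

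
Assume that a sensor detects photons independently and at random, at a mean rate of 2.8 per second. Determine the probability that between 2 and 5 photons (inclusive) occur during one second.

With mean μ = 2.8 per second,
P(2 ≤ N ≤ 5) = Σ_{j=2}^{5} e^(−2.8) · 2.8^j/j! ≈ 0.7038.

0.7038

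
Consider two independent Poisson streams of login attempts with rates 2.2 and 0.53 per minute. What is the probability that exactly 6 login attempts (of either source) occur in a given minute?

0.0375

Independent Poisson processes superpose: combined rate λ = 2.2 + 0.53 = 2.73 per minute.
So μ = 2.73.
P(N = 6) = e^(−2.73) · 2.73^6/6! ≈ 0.0375.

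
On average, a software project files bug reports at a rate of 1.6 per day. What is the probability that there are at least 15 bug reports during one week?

Over the interval, μ = 1.6 × 7 = 11.2 (a week = 7 days).
P(N ≥ 15) = 1 − P(N ≤ 14) = 1 − Σ_{j=0}^{14} e^(−μ) μ^j/j! ≈ 0.1609.

0.1609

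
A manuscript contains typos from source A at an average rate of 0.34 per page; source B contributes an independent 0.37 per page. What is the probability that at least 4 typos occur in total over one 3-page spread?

0.1671

Independent Poisson processes superpose: combined rate λ = 0.34 + 0.37 = 0.71 per page.
Over the interval, μ = 0.71 × 3 = 2.13 (a 3-page spread = 3 pages).
P(N ≥ 4) = 1 − P(N ≤ 3) ≈ 0.1671.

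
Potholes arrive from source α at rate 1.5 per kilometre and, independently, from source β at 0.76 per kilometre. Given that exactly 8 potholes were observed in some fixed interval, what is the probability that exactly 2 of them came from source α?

Given the total, each event is independently from source α with probability p = λ_α/(λ_α+λ_β) = 1.5/2.26 ≈ 0.6637.
So K ~ Binomial(8, 1.5/2.26): P(K = 2) = C(8,2) · (1.5/2.26)^2 · (0.76/2.26)^6 ≈ 0.0178.

0.0178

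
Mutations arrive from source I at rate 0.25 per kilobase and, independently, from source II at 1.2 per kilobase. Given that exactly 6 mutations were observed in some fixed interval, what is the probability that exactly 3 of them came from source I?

Given the total, each event is independently from source I with probability p = λ_I/(λ_I+λ_II) = 0.25/1.45 ≈ 0.1724.
So K ~ Binomial(6, 0.25/1.45): P(K = 3) = C(6,3) · (0.25/1.45)^3 · (1.2/1.45)^3 ≈ 0.0581.

0.0581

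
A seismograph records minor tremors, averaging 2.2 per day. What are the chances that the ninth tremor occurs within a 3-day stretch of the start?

0.2204

Over the interval, μ = 2.2 × 3 = 6.6 (a 3-day stretch = 3 days).
The ninth arrival falls in the interval iff at least 9 events occur there: P(S_9 ≤ t) = P(N ≥ 9) = 1 − P(N ≤ 8) ≈ 0.2204.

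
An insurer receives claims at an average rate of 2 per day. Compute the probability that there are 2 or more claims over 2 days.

0.9084

Over the interval, μ = 2 × 2 = 4 (2 days).
P(N ≥ 2) = 1 − P(N ≤ 1) = 1 − Σ_{j=0}^{1} e^(−μ) μ^j/j! ≈ 0.9084.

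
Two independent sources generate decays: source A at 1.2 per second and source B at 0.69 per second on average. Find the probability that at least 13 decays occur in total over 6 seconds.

0.3490

Independent Poisson processes superpose: combined rate λ = 1.2 + 0.69 = 1.89 per second.
Over the interval, μ = 1.89 × 6 = 11.34 (6 seconds).
P(N ≥ 13) = 1 − P(N ≤ 12) ≈ 0.3490.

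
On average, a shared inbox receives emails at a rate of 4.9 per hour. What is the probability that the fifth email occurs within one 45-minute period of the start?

Over the interval, μ = 4.9 × 0.75 = 3.675 (a 45-minute period = 0.75 hours).
The fifth arrival falls in the interval iff at least 5 events occur there: P(S_5 ≤ t) = P(N ≥ 5) = 1 − P(N ≤ 4) ≈ 0.3080.

0.3080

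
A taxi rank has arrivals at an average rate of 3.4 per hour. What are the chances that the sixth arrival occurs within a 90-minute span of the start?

Over the interval, μ = 3.4 × 1.5 = 5.1 (a 90-minute span = 1.5 hours).
The sixth arrival falls in the interval iff at least 6 events occur there: P(S_6 ≤ t) = P(N ≥ 6) = 1 − P(N ≤ 5) ≈ 0.4016.

0.4016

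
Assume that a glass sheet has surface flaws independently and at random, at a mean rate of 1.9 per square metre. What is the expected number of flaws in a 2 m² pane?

3.8

E[N] = λt = 1.9 × 2 = 3.8 (a 2 m² pane = 2 square metres).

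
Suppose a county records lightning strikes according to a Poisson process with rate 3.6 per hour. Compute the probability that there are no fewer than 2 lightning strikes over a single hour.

0.8743

With mean μ = 3.6 per hour,
P(N ≥ 2) = 1 − P(N ≤ 1) = 1 − Σ_{j=0}^{1} e^(−μ) μ^j/j! ≈ 0.8743.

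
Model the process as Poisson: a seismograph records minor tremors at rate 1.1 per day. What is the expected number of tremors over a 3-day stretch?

E[N] = λt = 1.1 × 3 = 3.3 (a 3-day stretch = 3 days).

3.3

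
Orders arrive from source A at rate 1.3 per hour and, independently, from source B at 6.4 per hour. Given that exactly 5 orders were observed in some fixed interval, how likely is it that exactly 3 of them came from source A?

Given the total, each event is independently from source A with probability p = λ_A/(λ_A+λ_B) = 1.3/7.7 ≈ 0.1688.
So K ~ Binomial(5, 1.3/7.7): P(K = 3) = C(5,3) · (1.3/7.7)^3 · (6.4/7.7)^2 ≈ 0.0332.

0.0332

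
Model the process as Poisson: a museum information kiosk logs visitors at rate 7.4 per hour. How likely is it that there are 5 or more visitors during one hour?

0.8605

With mean μ = 7.4 per hour,
P(N ≥ 5) = 1 − P(N ≤ 4) = 1 − Σ_{j=0}^{4} e^(−μ) μ^j/j! ≈ 0.8605.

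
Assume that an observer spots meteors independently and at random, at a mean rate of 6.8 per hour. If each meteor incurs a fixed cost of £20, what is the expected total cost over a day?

E[N] = 6.8 × 24 = 163.2 (a day = 24 hours); E[cost] = 163.2 × £20 = £3264.

£3264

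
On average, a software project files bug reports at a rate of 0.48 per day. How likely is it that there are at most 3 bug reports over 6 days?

0.6741

Over the interval, μ = 0.48 × 6 = 2.88 (6 days).
P(N ≤ 3) = Σ_{j=0}^{3} e^(−μ) μ^j/j! ≈ 0.6741.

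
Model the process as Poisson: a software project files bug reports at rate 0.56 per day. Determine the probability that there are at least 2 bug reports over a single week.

0.9024

Over the interval, μ = 0.56 × 7 = 3.92 (a week = 7 days).
P(N ≥ 2) = 1 − P(N ≤ 1) = 1 − Σ_{j=0}^{1} e^(−μ) μ^j/j! ≈ 0.9024.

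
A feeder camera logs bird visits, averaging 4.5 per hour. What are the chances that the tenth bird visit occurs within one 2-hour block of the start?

0.4126

Over the interval, μ = 4.5 × 2 = 9 (a 2-hour block = 2 hours).
The tenth arrival falls in the interval iff at least 10 events occur there: P(S_10 ≤ t) = P(N ≥ 10) = 1 − P(N ≤ 9) ≈ 0.4126.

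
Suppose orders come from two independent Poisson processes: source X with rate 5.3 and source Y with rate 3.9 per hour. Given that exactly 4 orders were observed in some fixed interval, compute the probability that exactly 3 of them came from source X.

0.3242

Given the total, each event is independently from source X with probability p = λ_X/(λ_X+λ_Y) = 5.3/9.2 ≈ 0.5761.
So K ~ Binomial(4, 5.3/9.2): P(K = 3) = C(4,3) · (5.3/9.2)^3 · (3.9/9.2)^1 ≈ 0.3242.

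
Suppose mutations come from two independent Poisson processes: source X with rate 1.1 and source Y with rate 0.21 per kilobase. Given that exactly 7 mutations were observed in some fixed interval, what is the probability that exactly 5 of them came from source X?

0.2253

Given the total, each event is independently from source X with probability p = λ_X/(λ_X+λ_Y) = 1.1/1.31 ≈ 0.8397.
So K ~ Binomial(7, 1.1/1.31): P(K = 5) = C(7,5) · (1.1/1.31)^5 · (0.21/1.31)^2 ≈ 0.2253.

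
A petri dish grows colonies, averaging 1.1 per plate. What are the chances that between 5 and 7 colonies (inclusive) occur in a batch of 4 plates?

0.3702

Over the interval, μ = 1.1 × 4 = 4.4 (a batch of 4 plates = 4 plates).
P(5 ≤ N ≤ 7) = Σ_{j=5}^{7} e^(−4.4) · 4.4^j/j! ≈ 0.3702.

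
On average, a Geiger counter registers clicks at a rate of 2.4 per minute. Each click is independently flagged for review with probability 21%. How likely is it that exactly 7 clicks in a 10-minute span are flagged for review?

Thinning: the clicks that are flagged for review themselves form a Poisson process with rate 0.21 × 2.4 = 0.504 per minute.
Over the interval, μ = 0.504 × 10 = 5.04 (a 10-minute span = 10 minutes).
P(N = 7) = e^(−5.04) · 5.04^7/7! ≈ 0.1061.

0.1061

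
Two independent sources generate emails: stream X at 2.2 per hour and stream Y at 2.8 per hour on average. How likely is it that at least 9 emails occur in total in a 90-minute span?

0.3380

Independent Poisson processes superpose: combined rate λ = 2.2 + 2.8 = 5 per hour.
Over the interval, μ = 5 × 1.5 = 7.5 (a 90-minute span = 1.5 hours).
P(N ≥ 9) = 1 − P(N ≤ 8) ≈ 0.3380.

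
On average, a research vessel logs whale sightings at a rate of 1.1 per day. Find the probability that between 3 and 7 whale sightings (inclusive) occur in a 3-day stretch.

Over the interval, μ = 1.1 × 3 = 3.3 (a 3-day stretch = 3 days).
P(3 ≤ N ≤ 7) = Σ_{j=3}^{7} e^(−3.3) · 3.3^j/j! ≈ 0.6208.

0.6208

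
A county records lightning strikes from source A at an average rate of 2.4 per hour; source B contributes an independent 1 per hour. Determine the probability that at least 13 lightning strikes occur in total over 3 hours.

0.2278

Independent Poisson processes superpose: combined rate λ = 2.4 + 1 = 3.4 per hour.
Over the interval, μ = 3.4 × 3 = 10.2 (3 hours).
P(N ≥ 13) = 1 − P(N ≤ 12) ≈ 0.2278.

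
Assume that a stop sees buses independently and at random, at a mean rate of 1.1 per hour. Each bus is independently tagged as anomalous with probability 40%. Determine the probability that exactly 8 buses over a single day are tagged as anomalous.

0.0995

Thinning: the buses that are tagged as anomalous themselves form a Poisson process with rate 0.4 × 1.1 = 0.44 per hour.
Over the interval, μ = 0.44 × 24 = 10.56 (a day = 24 hours).
P(N = 8) = e^(−10.56) · 10.56^8/8! ≈ 0.0995.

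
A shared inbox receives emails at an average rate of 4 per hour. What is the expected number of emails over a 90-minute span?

E[N] = λt = 4 × 1.5 = 6 (a 90-minute span = 1.5 hours).

6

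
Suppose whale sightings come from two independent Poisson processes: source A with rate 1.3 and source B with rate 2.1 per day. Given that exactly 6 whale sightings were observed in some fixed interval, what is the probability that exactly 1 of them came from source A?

Given the total, each event is independently from source A with probability p = λ_A/(λ_A+λ_B) = 1.3/3.4 ≈ 0.3824.
So K ~ Binomial(6, 1.3/3.4): P(K = 1) = C(6,1) · (1.3/3.4)^1 · (2.1/3.4)^5 ≈ 0.2062.

0.2062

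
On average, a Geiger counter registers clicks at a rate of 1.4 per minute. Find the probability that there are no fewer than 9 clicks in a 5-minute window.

Over the interval, μ = 1.4 × 5 = 7 (a 5-minute window = 5 minutes).
P(N ≥ 9) = 1 − P(N ≤ 8) = 1 − Σ_{j=0}^{8} e^(−μ) μ^j/j! ≈ 0.2709.

0.2709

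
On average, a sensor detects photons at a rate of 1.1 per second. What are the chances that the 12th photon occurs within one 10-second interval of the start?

Over the interval, μ = 1.1 × 10 = 11 (a 10-second interval = 10 seconds).
The 12th arrival falls in the interval iff at least 12 events occur there: P(S_12 ≤ t) = P(N ≥ 12) = 1 − P(N ≤ 11) ≈ 0.4207.

0.4207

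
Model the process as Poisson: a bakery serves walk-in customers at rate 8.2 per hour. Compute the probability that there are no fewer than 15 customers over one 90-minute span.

0.2558

Over the interval, μ = 8.2 × 1.5 = 12.3 (a 90-minute span = 1.5 hours).
P(N ≥ 15) = 1 − P(N ≤ 14) = 1 − Σ_{j=0}^{14} e^(−μ) μ^j/j! ≈ 0.2558.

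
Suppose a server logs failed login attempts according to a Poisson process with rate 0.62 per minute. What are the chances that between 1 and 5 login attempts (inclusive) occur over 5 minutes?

0.8606

Over the interval, μ = 0.62 × 5 = 3.1 (5 minutes).
P(1 ≤ N ≤ 5) = Σ_{j=1}^{5} e^(−3.1) · 3.1^j/j! ≈ 0.8606.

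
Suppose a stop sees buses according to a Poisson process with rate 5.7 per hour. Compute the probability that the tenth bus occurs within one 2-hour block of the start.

0.7013

Over the interval, μ = 5.7 × 2 = 11.4 (a 2-hour block = 2 hours).
The tenth arrival falls in the interval iff at least 10 events occur there: P(S_10 ≤ t) = P(N ≥ 10) = 1 − P(N ≤ 9) ≈ 0.7013.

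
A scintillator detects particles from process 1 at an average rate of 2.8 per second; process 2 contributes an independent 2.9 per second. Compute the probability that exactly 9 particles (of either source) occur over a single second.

0.0586

Independent Poisson processes superpose: combined rate λ = 2.8 + 2.9 = 5.7 per second.
So μ = 5.7.
P(N = 9) = e^(−5.7) · 5.7^9/9! ≈ 0.0586.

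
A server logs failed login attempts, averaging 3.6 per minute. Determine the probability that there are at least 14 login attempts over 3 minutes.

0.2005

Over the interval, μ = 3.6 × 3 = 10.8 (3 minutes).
P(N ≥ 14) = 1 − P(N ≤ 13) = 1 − Σ_{j=0}^{13} e^(−μ) μ^j/j! ≈ 0.2005.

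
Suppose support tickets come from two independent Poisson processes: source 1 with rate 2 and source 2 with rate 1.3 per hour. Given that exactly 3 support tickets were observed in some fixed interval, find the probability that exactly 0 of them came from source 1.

0.0611

Given the total, each event is independently from source 1 with probability p = λ_1/(λ_1+λ_2) = 2/3.3 ≈ 0.6061.
So K ~ Binomial(3, 2/3.3): P(K = 0) = C(3,0) · (2/3.3)^0 · (1.3/3.3)^3 ≈ 0.0611.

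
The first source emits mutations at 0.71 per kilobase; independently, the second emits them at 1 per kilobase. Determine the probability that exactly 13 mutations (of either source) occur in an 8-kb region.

Independent Poisson processes superpose: combined rate λ = 0.71 + 1 = 1.71 per kilobase.
Over the interval, μ = 1.71 × 8 = 13.68 (an 8-kb region = 8 kilobases).
P(N = 13) = e^(−13.68) · 13.68^13/13! ≈ 0.1081.

0.1081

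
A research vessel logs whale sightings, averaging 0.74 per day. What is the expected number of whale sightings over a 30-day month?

22.2

E[N] = λt = 0.74 × 30 = 22.2 (a 30-day month = 30 days).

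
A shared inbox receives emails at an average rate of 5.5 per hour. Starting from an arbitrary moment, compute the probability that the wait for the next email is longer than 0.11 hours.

0.5461

The wait for the next event is exponential with rate λ = 5.5 per hour.
P(T > 0.11) = e^(−λt) = e^(−5.5 × 0.11) = e^(−0.605) ≈ 0.5461.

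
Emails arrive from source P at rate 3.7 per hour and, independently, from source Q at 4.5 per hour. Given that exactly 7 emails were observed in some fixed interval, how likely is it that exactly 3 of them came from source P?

0.2916

Given the total, each event is independently from source P with probability p = λ_P/(λ_P+λ_Q) = 3.7/8.2 ≈ 0.4512.
So K ~ Binomial(7, 3.7/8.2): P(K = 3) = C(7,3) · (3.7/8.2)^3 · (4.5/8.2)^4 ≈ 0.2916.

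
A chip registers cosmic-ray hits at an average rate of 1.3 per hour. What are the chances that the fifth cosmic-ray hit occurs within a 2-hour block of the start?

Over the interval, μ = 1.3 × 2 = 2.6 (a 2-hour block = 2 hours).
The fifth arrival falls in the interval iff at least 5 events occur there: P(S_5 ≤ t) = P(N ≥ 5) = 1 − P(N ≤ 4) ≈ 0.1226.

0.1226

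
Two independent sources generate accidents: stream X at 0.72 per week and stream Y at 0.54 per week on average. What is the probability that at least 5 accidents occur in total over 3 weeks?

Independent Poisson processes superpose: combined rate λ = 0.72 + 0.54 = 1.26 per week.
Over the interval, μ = 1.26 × 3 = 3.78 (3 weeks).
P(N ≥ 5) = 1 − P(N ≤ 4) ≈ 0.3283.

0.3283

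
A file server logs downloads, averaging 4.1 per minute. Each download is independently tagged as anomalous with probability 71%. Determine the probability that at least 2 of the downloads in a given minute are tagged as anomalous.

0.7872

Thinning: the downloads that are tagged as anomalous themselves form a Poisson process with rate 0.71 × 4.1 = 2.911 per minute.
So μ = 2.911.
P(N ≥ 2) = 1 − P(N ≤ 1) ≈ 0.7872.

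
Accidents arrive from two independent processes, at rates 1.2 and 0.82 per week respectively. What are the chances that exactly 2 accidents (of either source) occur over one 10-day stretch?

0.2324

Independent Poisson processes superpose: combined rate λ = 1.2 + 0.82 = 2.02 per week.
Over the interval, μ = 2.02 × 10/7 ≈ 2.88571 (a 10-day stretch = 10/7 weeks).
P(N = 2) = e^(−2.88571) · 2.88571^2/2! ≈ 0.2324.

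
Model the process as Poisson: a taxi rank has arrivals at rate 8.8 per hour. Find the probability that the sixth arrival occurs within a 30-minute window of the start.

0.2801

Over the interval, μ = 8.8 × 0.5 = 4.4 (a 30-minute window = 0.5 hours).
The sixth arrival falls in the interval iff at least 6 events occur there: P(S_6 ≤ t) = P(N ≥ 6) = 1 − P(N ≤ 5) ≈ 0.2801.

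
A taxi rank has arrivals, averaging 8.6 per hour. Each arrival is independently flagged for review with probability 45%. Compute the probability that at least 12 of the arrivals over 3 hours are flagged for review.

Thinning: the arrivals that are flagged for review themselves form a Poisson process with rate 0.45 × 8.6 = 3.87 per hour.
Over the interval, μ = 3.87 × 3 = 11.61 (3 hours).
P(N ≥ 12) = 1 − P(N ≤ 11) ≈ 0.4932.

0.4932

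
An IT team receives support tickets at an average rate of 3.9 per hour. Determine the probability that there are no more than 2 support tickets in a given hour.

0.2531

With mean μ = 3.9 per hour,
P(N ≤ 2) = Σ_{j=0}^{2} e^(−μ) μ^j/j! ≈ 0.2531.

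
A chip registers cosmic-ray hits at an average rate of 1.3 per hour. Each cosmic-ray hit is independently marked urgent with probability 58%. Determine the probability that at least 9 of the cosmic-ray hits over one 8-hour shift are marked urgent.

Thinning: the cosmic-ray hits that are marked urgent themselves form a Poisson process with rate 0.58 × 1.3 = 0.754 per hour.
Over the interval, μ = 0.754 × 8 = 6.032 (an 8-hour shift = 8 hours).
P(N ≥ 9) = 1 − P(N ≤ 8) ≈ 0.1561.

0.1561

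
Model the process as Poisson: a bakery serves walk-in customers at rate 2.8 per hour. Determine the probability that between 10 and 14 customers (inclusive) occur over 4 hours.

Over the interval, μ = 2.8 × 4 = 11.2 (4 hours).
P(10 ≤ N ≤ 14) = Σ_{j=10}^{14} e^(−11.2) · 11.2^j/j! ≈ 0.5199.

0.5199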